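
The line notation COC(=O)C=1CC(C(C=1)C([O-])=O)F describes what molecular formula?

C8H8FO4-

Heavy atoms from the SMILES: 8 C, 1 F, 4 O.
Implicit hydrogens by atom environment:
  3 × C: 1 H each → 3
  3 × C: no H
  3 × O: no H
  1 × C: 3 H
  1 × C: 2 H
  1 × F: no H
  1 × O (charge -1): no H
  Total hydrogens = 8.
Net charge -1.
Molecular formula: C8H8FO4-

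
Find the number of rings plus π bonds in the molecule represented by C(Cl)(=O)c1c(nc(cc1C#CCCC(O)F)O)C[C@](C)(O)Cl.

7

Molecular formula from the SMILES: C14H14Cl2FNO4.
DoU = (2C + 2 + N − H − X)/2 = (2·14 + 2 + 1 − 14 − 3)/2 = 14/2 = 7.
(Structurally: 1 ring(s) + 6 π bond(s) = 7.)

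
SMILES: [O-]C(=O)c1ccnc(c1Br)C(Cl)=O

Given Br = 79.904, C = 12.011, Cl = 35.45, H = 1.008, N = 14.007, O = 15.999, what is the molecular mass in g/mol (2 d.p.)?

Molecular formula: C7H2BrClNO3-.
M = 1×79.904 + 7×12.011 + 1×35.45 + 2×1.008 + 1×14.007 + 3×15.999 = 263.45 g/mol.

263.45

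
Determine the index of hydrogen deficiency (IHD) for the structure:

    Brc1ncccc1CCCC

4

Molecular formula from the SMILES: C9H12BrN.
DoU = (2C + 2 + N − H − X)/2 = (2·9 + 2 + 1 − 12 − 1)/2 = 8/2 = 4.
(Structurally: 1 ring(s) + 3 π bond(s) = 4.)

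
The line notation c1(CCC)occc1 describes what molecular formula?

Heavy atoms from the SMILES: 7 C, 1 O.
Implicit hydrogens by atom environment:
  3 × C (aromatic): 1 H each → 3
  2 × C: 2 H each → 4
  1 × C: 3 H
  1 × C (aromatic): no H
  1 × O (aromatic): no H
  Total hydrogens = 10.
Molecular formula: C7H10O

C7H10O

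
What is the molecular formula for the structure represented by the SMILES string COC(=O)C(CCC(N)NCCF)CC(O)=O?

Heavy atoms from the SMILES: 10 C, 1 F, 2 N, 4 O.
Implicit hydrogens by atom environment:
  5 × C: 2 H each → 10
  3 × O: no H
  2 × C: 1 H each → 2
  2 × C: no H
  1 × C: 3 H
  1 × F: no H
  1 × N: 2 H
  1 × N: 1 H
  1 × O: 1 H
  Total hydrogens = 19.
Molecular formula: C10H19FN2O4

C10H19FN2O4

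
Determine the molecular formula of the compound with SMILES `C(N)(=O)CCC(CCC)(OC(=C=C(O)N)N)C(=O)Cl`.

C11H18ClN3O4

Heavy atoms from the SMILES: 11 C, 1 Cl, 3 N, 4 O.
Implicit hydrogens by atom environment:
  6 × C: no H
  4 × C: 2 H each → 8
  3 × N: 2 H each → 6
  3 × O: no H
  1 × C: 3 H
  1 × Cl: no H
  1 × O: 1 H
  Total hydrogens = 18.
Molecular formula: C11H18ClN3O4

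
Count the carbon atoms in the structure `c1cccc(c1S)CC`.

8

The symbol for carbon appears 8 times in the SMILES. Lowercase c denotes aromatic carbon and counts toward C.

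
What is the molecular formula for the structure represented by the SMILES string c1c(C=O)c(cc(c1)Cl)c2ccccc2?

Heavy atoms from the SMILES: 13 C, 1 Cl, 1 O.
Implicit hydrogens by atom environment:
  8 × C (aromatic): 1 H each → 8
  4 × C (aromatic): no H
  1 × C: 1 H
  1 × Cl: no H
  1 × O: no H
  Total hydrogens = 9.
Molecular formula: C13H9ClO

C13H9ClO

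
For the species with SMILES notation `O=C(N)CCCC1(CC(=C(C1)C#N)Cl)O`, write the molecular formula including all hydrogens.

Heavy atoms from the SMILES: 10 C, 1 Cl, 2 N, 2 O.
Implicit hydrogens by atom environment:
  5 × C: 2 H each → 10
  5 × C: no H
  1 × Cl: no H
  1 × N: 2 H
  1 × N: no H
  1 × O: 1 H
  1 × O: no H
  Total hydrogens = 13.
Molecular formula: C10H13ClN2O2

C10H13ClN2O2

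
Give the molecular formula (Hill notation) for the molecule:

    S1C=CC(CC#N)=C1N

Heavy atoms from the SMILES: 6 C, 2 N, 1 S.
Implicit hydrogens by atom environment:
  2 × C (aromatic): 1 H each → 2
  2 × C (aromatic): no H
  1 × C: 2 H
  1 × C: no H
  1 × N: 2 H
  1 × N: no H
  1 × S (aromatic): no H
  Total hydrogens = 6.
Molecular formula: C6H6N2S

C6H6N2S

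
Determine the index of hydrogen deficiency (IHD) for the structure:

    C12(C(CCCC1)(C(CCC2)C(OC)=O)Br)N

3

Molecular formula from the SMILES: C12H20BrNO2.
DoU = (2C + 2 + N − H − X)/2 = (2·12 + 2 + 1 − 20 − 1)/2 = 6/2 = 3.
(Structurally: 2 ring(s) + 1 π bond(s) = 3.)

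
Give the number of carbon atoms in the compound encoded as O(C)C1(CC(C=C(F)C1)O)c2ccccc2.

13

The symbol for carbon appears 13 times in the SMILES. Lowercase c denotes aromatic carbon and counts toward C.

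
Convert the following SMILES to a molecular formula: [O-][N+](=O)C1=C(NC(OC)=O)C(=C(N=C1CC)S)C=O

Heavy atoms from the SMILES: 10 C, 3 N, 5 O, 1 S.
Implicit hydrogens by atom environment:
  5 × C (aromatic): no H
  4 × O: no H
  2 × C: 3 H each → 6
  1 × C: 2 H
  1 × C: 1 H
  1 × C: no H
  1 × N: 1 H
  1 × N (aromatic): no H
  1 × N (charge +1): no H
  1 × O (charge -1): no H
  1 × S: 1 H
  Total hydrogens = 11.
Molecular formula: C10H11N3O5S

C10H11N3O5S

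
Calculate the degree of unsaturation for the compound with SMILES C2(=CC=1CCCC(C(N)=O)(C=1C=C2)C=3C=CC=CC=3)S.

10

Molecular formula from the SMILES: C17H17NOS.
DoU = (2C + 2 + N − H − X)/2 = (2·17 + 2 + 1 − 17 − 0)/2 = 20/2 = 10.
(Structurally: 3 ring(s) + 7 π bond(s) = 10.)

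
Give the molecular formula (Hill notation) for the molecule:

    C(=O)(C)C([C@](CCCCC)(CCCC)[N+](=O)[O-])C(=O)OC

Heavy atoms from the SMILES: 15 C, 1 N, 5 O.
Implicit hydrogens by atom environment:
  7 × C: 2 H each → 14
  4 × C: 3 H each → 12
  4 × O: no H
  3 × C: no H
  1 × C: 1 H
  1 × N (charge +1): no H
  1 × O (charge -1): no H
  Total hydrogens = 27.
Molecular formula: C15H27NO5

C15H27NO5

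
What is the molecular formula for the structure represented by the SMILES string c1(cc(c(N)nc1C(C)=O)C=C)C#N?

C10H9N3O

Heavy atoms from the SMILES: 10 C, 3 N, 1 O.
Implicit hydrogens by atom environment:
  4 × C (aromatic): no H
  2 × C: no H
  1 × C: 3 H
  1 × C: 2 H
  1 × C (aromatic): 1 H
  1 × C: 1 H
  1 × N: 2 H
  1 × N (aromatic): no H
  1 × N: no H
  1 × O: no H
  Total hydrogens = 9.
Molecular formula: C10H9N3O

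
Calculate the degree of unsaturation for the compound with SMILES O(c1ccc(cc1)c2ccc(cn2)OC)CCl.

8

Molecular formula from the SMILES: C13H12ClNO2.
DoU = (2C + 2 + N − H − X)/2 = (2·13 + 2 + 1 − 12 − 1)/2 = 16/2 = 8.
(Structurally: 2 ring(s) + 6 π bond(s) = 8.)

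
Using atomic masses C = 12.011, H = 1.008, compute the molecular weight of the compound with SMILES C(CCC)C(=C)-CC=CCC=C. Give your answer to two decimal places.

Molecular formula: C12H20.
M = 12×12.011 + 20×1.008 = 164.29 g/mol.

164.29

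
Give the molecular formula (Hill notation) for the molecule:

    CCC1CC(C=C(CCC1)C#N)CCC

C14H23N

Heavy atoms from the SMILES: 14 C, 1 N.
Implicit hydrogens by atom environment:
  7 × C: 2 H each → 14
  3 × C: 1 H each → 3
  2 × C: 3 H each → 6
  2 × C: no H
  1 × N: no H
  Total hydrogens = 23.
Molecular formula: C14H23N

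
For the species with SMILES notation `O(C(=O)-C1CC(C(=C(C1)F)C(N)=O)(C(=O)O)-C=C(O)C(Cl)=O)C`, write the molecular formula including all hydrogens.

Heavy atoms from the SMILES: 13 C, 1 Cl, 1 F, 1 N, 7 O.
Implicit hydrogens by atom environment:
  8 × C: no H
  5 × O: no H
  2 × C: 2 H each → 4
  2 × C: 1 H each → 2
  2 × O: 1 H each → 2
  1 × C: 3 H
  1 × Cl: no H
  1 × F: no H
  1 × N: 2 H
  Total hydrogens = 13.
Molecular formula: C13H13ClFNO7

C13H13ClFNO7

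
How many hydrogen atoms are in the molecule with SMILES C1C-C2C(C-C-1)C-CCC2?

Hydrogens are implicit in SMILES; fill each atom to its normal valence:
  8 × C: 2 H each → 16
  2 × C: 1 H each → 2
  Total hydrogens = 18.

18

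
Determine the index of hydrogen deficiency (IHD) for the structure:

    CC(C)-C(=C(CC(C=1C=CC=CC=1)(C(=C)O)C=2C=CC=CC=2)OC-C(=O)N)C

11

Molecular formula from the SMILES: C24H29NO3.
DoU = (2C + 2 + N − H − X)/2 = (2·24 + 2 + 1 − 29 − 0)/2 = 22/2 = 11.
(Structurally: 2 ring(s) + 9 π bond(s) = 11.)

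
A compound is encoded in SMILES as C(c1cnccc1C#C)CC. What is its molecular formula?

Heavy atoms from the SMILES: 10 C, 1 N.
Implicit hydrogens by atom environment:
  3 × C (aromatic): 1 H each → 3
  2 × C: 2 H each → 4
  2 × C (aromatic): no H
  1 × C: 3 H
  1 × C: 1 H
  1 × C: no H
  1 × N (aromatic): no H
  Total hydrogens = 11.
Molecular formula: C10H11N

C10H11N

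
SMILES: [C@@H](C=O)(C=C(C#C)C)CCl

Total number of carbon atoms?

The symbol for carbon appears 8 times in the SMILES. (Cl is a single chlorine, not C + l.)

8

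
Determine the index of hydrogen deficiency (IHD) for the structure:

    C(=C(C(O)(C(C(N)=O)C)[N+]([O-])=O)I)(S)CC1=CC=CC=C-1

7

Molecular formula from the SMILES: C13H15IN2O4S.
DoU = (2C + 2 + N − H − X)/2 = (2·13 + 2 + 2 − 15 − 1)/2 = 14/2 = 7.
(Structurally: 1 ring(s) + 6 π bond(s) = 7.)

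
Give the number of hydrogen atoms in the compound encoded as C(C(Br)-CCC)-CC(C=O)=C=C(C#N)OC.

Hydrogens are implicit in SMILES; fill each atom to its normal valence:
  4 × C: 2 H each → 8
  4 × C: no H
  2 × C: 3 H each → 6
  2 × C: 1 H each → 2
  2 × O: no H
  1 × Br: no H
  1 × N: no H
  Total hydrogens = 16.

16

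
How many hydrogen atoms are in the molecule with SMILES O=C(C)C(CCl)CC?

Hydrogens are implicit in SMILES; fill each atom to its normal valence:
  2 × C: 3 H each → 6
  2 × C: 2 H each → 4
  1 × C: 1 H
  1 × C: no H
  1 × Cl: no H
  1 × O: no H
  Total hydrogens = 11.

11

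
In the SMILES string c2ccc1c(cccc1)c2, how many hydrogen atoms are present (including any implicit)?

Hydrogens are implicit in SMILES; fill each atom to its normal valence:
  8 × C (aromatic): 1 H each → 8
  2 × C (aromatic): no H
  Total hydrogens = 8.

8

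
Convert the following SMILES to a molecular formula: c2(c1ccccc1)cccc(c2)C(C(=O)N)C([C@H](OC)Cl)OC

Heavy atoms from the SMILES: 18 C, 1 Cl, 1 N, 3 O.
Implicit hydrogens by atom environment:
  9 × C (aromatic): 1 H each → 9
  3 × C: 1 H each → 3
  3 × C (aromatic): no H
  3 × O: no H
  2 × C: 3 H each → 6
  1 × C: no H
  1 × Cl: no H
  1 × N: 2 H
  Total hydrogens = 20.
Molecular formula: C18H20ClNO3

C18H20ClNO3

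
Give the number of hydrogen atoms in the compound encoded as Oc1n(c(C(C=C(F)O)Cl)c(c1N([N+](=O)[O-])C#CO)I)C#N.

5

Hydrogens are implicit in SMILES; fill each atom to its normal valence:
  4 × C (aromatic): no H
  4 × C: no H
  3 × O: 1 H each → 3
  2 × C: 1 H each → 2
  2 × N: no H
  1 × Cl: no H
  1 × F: no H
  1 × I: no H
  1 × N (aromatic): no H
  1 × N (charge +1): no H
  1 × O: no H
  1 × O (charge -1): no H
  Total hydrogens = 5.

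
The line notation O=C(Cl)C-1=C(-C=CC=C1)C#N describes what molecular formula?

C8H4ClNO

Heavy atoms from the SMILES: 8 C, 1 Cl, 1 N, 1 O.
Implicit hydrogens by atom environment:
  4 × C (aromatic): 1 H each → 4
  2 × C (aromatic): no H
  2 × C: no H
  1 × Cl: no H
  1 × N: no H
  1 × O: no H
  Total hydrogens = 4.
Molecular formula: C8H4ClNO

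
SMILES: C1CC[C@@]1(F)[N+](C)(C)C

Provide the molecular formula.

C7H15FN+

Heavy atoms from the SMILES: 7 C, 1 F, 1 N.
Implicit hydrogens by atom environment:
  3 × C: 3 H each → 9
  3 × C: 2 H each → 6
  1 × C: no H
  1 × F: no H
  1 × N (charge +1): no H
  Total hydrogens = 15.
Net charge +1.
Molecular formula: C7H15FN+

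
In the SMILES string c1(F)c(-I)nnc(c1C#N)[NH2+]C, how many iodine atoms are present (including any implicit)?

The symbol for iodine appears 1 time in the SMILES.

1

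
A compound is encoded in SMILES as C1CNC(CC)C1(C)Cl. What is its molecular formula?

Heavy atoms from the SMILES: 7 C, 1 Cl, 1 N.
Implicit hydrogens by atom environment:
  3 × C: 2 H each → 6
  2 × C: 3 H each → 6
  1 × C: 1 H
  1 × C: no H
  1 × Cl: no H
  1 × N: 1 H
  Total hydrogens = 14.
Molecular formula: C7H14ClN

C7H14ClN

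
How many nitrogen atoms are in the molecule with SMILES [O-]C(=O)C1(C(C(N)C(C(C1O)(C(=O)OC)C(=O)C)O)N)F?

2

The symbol for nitrogen appears 2 times in the SMILES.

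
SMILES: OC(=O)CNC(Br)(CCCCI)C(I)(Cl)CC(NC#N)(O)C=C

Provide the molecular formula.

C13H19BrClI2N3O3

Heavy atoms from the SMILES: 1 Br, 13 C, 1 Cl, 2 I, 3 N, 3 O.
Implicit hydrogens by atom environment:
  7 × C: 2 H each → 14
  5 × C: no H
  2 × I: no H
  2 × N: 1 H each → 2
  2 × O: 1 H each → 2
  1 × Br: no H
  1 × C: 1 H
  1 × Cl: no H
  1 × N: no H
  1 × O: no H
  Total hydrogens = 19.
Molecular formula: C13H19BrClI2N3O3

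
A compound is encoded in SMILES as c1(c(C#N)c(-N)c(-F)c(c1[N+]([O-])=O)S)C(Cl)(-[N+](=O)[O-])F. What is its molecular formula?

Heavy atoms from the SMILES: 8 C, 1 Cl, 2 F, 4 N, 4 O, 1 S.
Implicit hydrogens by atom environment:
  6 × C (aromatic): no H
  2 × C: no H
  2 × F: no H
  2 × N (charge +1): no H
  2 × O: no H
  2 × O (charge -1): no H
  1 × Cl: no H
  1 × N: 2 H
  1 × N: no H
  1 × S: 1 H
  Total hydrogens = 3.
Molecular formula: C8H3ClF2N4O4S

C8H3ClF2N4O4S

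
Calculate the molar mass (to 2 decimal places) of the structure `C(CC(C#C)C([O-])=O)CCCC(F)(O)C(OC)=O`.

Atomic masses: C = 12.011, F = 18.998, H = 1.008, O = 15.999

Molecular formula: C12H16FO5-.
M = 12×12.011 + 1×18.998 + 16×1.008 + 5×15.999 = 259.25 g/mol.

259.25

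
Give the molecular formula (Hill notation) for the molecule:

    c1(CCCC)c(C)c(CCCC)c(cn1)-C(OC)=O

C16H25NO2

Heavy atoms from the SMILES: 16 C, 1 N, 2 O.
Implicit hydrogens by atom environment:
  6 × C: 2 H each → 12
  4 × C: 3 H each → 12
  4 × C (aromatic): no H
  2 × O: no H
  1 × C (aromatic): 1 H
  1 × C: no H
  1 × N (aromatic): no H
  Total hydrogens = 25.
Molecular formula: C16H25NO2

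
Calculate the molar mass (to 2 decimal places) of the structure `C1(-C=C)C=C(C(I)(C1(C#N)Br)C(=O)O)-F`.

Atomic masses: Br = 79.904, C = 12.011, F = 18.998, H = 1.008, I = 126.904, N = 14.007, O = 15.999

Molecular formula: C9H6BrFINO2.
M = 1×79.904 + 9×12.011 + 1×18.998 + 6×1.008 + 1×126.904 + 1×14.007 + 2×15.999 = 385.96 g/mol.

385.96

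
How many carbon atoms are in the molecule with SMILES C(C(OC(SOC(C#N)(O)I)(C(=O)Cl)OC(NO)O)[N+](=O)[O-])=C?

8

The symbol for carbon appears 8 times in the SMILES. (Cl is a single chlorine, not C + l.)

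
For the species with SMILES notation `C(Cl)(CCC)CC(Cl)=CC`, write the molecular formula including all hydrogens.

C8H14Cl2

Heavy atoms from the SMILES: 8 C, 2 Cl.
Implicit hydrogens by atom environment:
  3 × C: 2 H each → 6
  2 × C: 3 H each → 6
  2 × C: 1 H each → 2
  2 × Cl: no H
  1 × C: no H
  Total hydrogens = 14.
Molecular formula: C8H14Cl2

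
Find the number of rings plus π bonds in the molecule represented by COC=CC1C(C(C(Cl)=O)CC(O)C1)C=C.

Molecular formula from the SMILES: C12H17ClO3.
DoU = (2C + 2 + N − H − X)/2 = (2·12 + 2 + 0 − 17 − 1)/2 = 8/2 = 4.
(Structurally: 1 ring(s) + 3 π bond(s) = 4.)

4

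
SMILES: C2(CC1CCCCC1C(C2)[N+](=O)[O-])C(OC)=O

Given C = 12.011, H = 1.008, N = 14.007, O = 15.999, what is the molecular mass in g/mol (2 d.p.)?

Molecular formula: C12H19NO4.
M = 12×12.011 + 19×1.008 + 1×14.007 + 4×15.999 = 241.29 g/mol.

241.29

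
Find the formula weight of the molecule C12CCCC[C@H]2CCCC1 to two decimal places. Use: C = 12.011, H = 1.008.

Molecular formula: C10H18.
M = 10×12.011 + 18×1.008 = 138.25 g/mol.

138.25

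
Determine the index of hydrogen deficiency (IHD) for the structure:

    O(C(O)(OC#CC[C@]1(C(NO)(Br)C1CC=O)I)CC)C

4

Molecular formula from the SMILES: C12H17BrINO5.
DoU = (2C + 2 + N − H − X)/2 = (2·12 + 2 + 1 − 17 − 2)/2 = 8/2 = 4.
(Structurally: 1 ring(s) + 3 π bond(s) = 4.)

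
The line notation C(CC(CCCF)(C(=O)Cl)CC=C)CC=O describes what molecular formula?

Heavy atoms from the SMILES: 12 C, 1 Cl, 1 F, 2 O.
Implicit hydrogens by atom environment:
  8 × C: 2 H each → 16
  2 × C: 1 H each → 2
  2 × C: no H
  2 × O: no H
  1 × Cl: no H
  1 × F: no H
  Total hydrogens = 18.
Molecular formula: C12H18ClFO2

C12H18ClFO2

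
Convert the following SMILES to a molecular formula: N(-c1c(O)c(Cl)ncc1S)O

C5H5ClN2O2S

Heavy atoms from the SMILES: 5 C, 1 Cl, 2 N, 2 O, 1 S.
Implicit hydrogens by atom environment:
  4 × C (aromatic): no H
  2 × O: 1 H each → 2
  1 × C (aromatic): 1 H
  1 × Cl: no H
  1 × N: 1 H
  1 × N (aromatic): no H
  1 × S: 1 H
  Total hydrogens = 5.
Molecular formula: C5H5ClN2O2S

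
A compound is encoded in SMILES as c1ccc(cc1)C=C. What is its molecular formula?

C8H8

Heavy atoms from the SMILES: 8 C.
Implicit hydrogens by atom environment:
  5 × C (aromatic): 1 H each → 5
  1 × C: 2 H
  1 × C: 1 H
  1 × C (aromatic): no H
  Total hydrogens = 8.
Molecular formula: C8H8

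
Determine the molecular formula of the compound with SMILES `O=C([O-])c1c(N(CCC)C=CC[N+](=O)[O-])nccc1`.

Heavy atoms from the SMILES: 12 C, 3 N, 4 O.
Implicit hydrogens by atom environment:
  3 × C: 2 H each → 6
  3 × C (aromatic): 1 H each → 3
  2 × C: 1 H each → 2
  2 × C (aromatic): no H
  2 × O: no H
  2 × O (charge -1): no H
  1 × C: 3 H
  1 × C: no H
  1 × N (aromatic): no H
  1 × N: no H
  1 × N (charge +1): no H
  Total hydrogens = 14.
Net charge -1.
Molecular formula: C12H14N3O4-

C12H14N3O4-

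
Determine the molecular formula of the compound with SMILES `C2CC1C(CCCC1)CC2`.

C10H18

Heavy atoms from the SMILES: 10 C.
Implicit hydrogens by atom environment:
  8 × C: 2 H each → 16
  2 × C: 1 H each → 2
  Total hydrogens = 18.
Molecular formula: C10H18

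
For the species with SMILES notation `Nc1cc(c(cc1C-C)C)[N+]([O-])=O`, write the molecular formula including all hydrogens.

C9H12N2O2

Heavy atoms from the SMILES: 9 C, 2 N, 2 O.
Implicit hydrogens by atom environment:
  4 × C (aromatic): no H
  2 × C: 3 H each → 6
  2 × C (aromatic): 1 H each → 2
  1 × C: 2 H
  1 × N: 2 H
  1 × N (charge +1): no H
  1 × O: no H
  1 × O (charge -1): no H
  Total hydrogens = 12.
Molecular formula: C9H12N2O2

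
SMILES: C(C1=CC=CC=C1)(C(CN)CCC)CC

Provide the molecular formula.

Heavy atoms from the SMILES: 14 C, 1 N.
Implicit hydrogens by atom environment:
  5 × C (aromatic): 1 H each → 5
  4 × C: 2 H each → 8
  2 × C: 3 H each → 6
  2 × C: 1 H each → 2
  1 × C (aromatic): no H
  1 × N: 2 H
  Total hydrogens = 23.
Molecular formula: C14H23N

C14H23N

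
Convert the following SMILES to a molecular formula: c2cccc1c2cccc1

Heavy atoms from the SMILES: 10 C.
Implicit hydrogens by atom environment:
  8 × C (aromatic): 1 H each → 8
  2 × C (aromatic): no H
  Total hydrogens = 8.
Molecular formula: C10H8

C10H8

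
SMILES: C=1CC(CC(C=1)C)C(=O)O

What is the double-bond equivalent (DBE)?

Molecular formula from the SMILES: C8H12O2.
DoU = (2C + 2 + N − H − X)/2 = (2·8 + 2 + 0 − 12 − 0)/2 = 6/2 = 3.
(Structurally: 1 ring(s) + 2 π bond(s) = 3.)

3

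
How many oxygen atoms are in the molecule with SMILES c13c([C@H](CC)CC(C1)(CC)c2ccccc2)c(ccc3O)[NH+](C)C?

The symbol for oxygen appears 1 time in the SMILES.

1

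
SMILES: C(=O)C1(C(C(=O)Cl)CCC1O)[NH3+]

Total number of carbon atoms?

The symbol for carbon appears 7 times in the SMILES. (Cl is a single chlorine, not C + l.)

7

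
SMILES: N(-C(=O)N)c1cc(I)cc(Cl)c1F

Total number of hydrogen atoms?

Hydrogens are implicit in SMILES; fill each atom to its normal valence:
  4 × C (aromatic): no H
  2 × C (aromatic): 1 H each → 2
  1 × C: no H
  1 × Cl: no H
  1 × F: no H
  1 × I: no H
  1 × N: 2 H
  1 × N: 1 H
  1 × O: no H
  Total hydrogens = 5.

5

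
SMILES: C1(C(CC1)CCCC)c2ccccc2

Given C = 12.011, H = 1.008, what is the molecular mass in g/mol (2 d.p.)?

Molecular formula: C14H20.
M = 14×12.011 + 20×1.008 = 188.31 g/mol.

188.31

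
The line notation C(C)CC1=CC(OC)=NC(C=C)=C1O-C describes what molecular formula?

Heavy atoms from the SMILES: 12 C, 1 N, 2 O.
Implicit hydrogens by atom environment:
  4 × C (aromatic): no H
  3 × C: 3 H each → 9
  3 × C: 2 H each → 6
  2 × O: no H
  1 × C (aromatic): 1 H
  1 × C: 1 H
  1 × N (aromatic): no H
  Total hydrogens = 17.
Molecular formula: C12H17NO2

C12H17NO2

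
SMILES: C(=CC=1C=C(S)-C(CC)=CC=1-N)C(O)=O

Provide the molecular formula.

Heavy atoms from the SMILES: 11 C, 1 N, 2 O, 1 S.
Implicit hydrogens by atom environment:
  4 × C (aromatic): no H
  2 × C (aromatic): 1 H each → 2
  2 × C: 1 H each → 2
  1 × C: 3 H
  1 × C: 2 H
  1 × C: no H
  1 × N: 2 H
  1 × O: 1 H
  1 × O: no H
  1 × S: 1 H
  Total hydrogens = 13.
Molecular formula: C11H13NO2S

C11H13NO2S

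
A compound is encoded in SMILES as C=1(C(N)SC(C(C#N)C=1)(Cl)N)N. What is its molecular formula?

Heavy atoms from the SMILES: 6 C, 1 Cl, 4 N, 1 S.
Implicit hydrogens by atom environment:
  3 × C: 1 H each → 3
  3 × C: no H
  3 × N: 2 H each → 6
  1 × Cl: no H
  1 × N: no H
  1 × S: no H
  Total hydrogens = 9.
Molecular formula: C6H9ClN4S

C6H9ClN4S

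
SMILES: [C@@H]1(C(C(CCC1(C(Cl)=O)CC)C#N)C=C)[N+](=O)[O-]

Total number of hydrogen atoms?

15

Hydrogens are implicit in SMILES; fill each atom to its normal valence:
  4 × C: 2 H each → 8
  4 × C: 1 H each → 4
  3 × C: no H
  2 × O: no H
  1 × C: 3 H
  1 × Cl: no H
  1 × N: no H
  1 × N (charge +1): no H
  1 × O (charge -1): no H
  Total hydrogens = 15.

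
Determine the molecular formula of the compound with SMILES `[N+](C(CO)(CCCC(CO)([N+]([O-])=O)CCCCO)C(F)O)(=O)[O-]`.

C12H23FN2O8

Heavy atoms from the SMILES: 12 C, 1 F, 2 N, 8 O.
Implicit hydrogens by atom environment:
  9 × C: 2 H each → 18
  4 × O: 1 H each → 4
  2 × C: no H
  2 × N (charge +1): no H
  2 × O: no H
  2 × O (charge -1): no H
  1 × C: 1 H
  1 × F: no H
  Total hydrogens = 23.
Molecular formula: C12H23FN2O8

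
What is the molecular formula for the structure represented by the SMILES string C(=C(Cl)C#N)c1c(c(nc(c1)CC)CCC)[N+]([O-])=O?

Heavy atoms from the SMILES: 13 C, 1 Cl, 3 N, 2 O.
Implicit hydrogens by atom environment:
  4 × C (aromatic): no H
  3 × C: 2 H each → 6
  2 × C: 3 H each → 6
  2 × C: no H
  1 × C (aromatic): 1 H
  1 × C: 1 H
  1 × Cl: no H
  1 × N (aromatic): no H
  1 × N (charge +1): no H
  1 × N: no H
  1 × O: no H
  1 × O (charge -1): no H
  Total hydrogens = 14.
Molecular formula: C13H14ClN3O2

C13H14ClN3O2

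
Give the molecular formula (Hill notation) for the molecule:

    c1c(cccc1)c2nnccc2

Heavy atoms from the SMILES: 10 C, 2 N.
Implicit hydrogens by atom environment:
  8 × C (aromatic): 1 H each → 8
  2 × C (aromatic): no H
  2 × N (aromatic): no H
  Total hydrogens = 8.
Molecular formula: C10H8N2

C10H8N2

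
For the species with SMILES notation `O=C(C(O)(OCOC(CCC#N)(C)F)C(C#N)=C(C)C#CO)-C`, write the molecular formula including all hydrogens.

Heavy atoms from the SMILES: 15 C, 1 F, 2 N, 5 O.
Implicit hydrogens by atom environment:
  9 × C: no H
  3 × C: 3 H each → 9
  3 × C: 2 H each → 6
  3 × O: no H
  2 × N: no H
  2 × O: 1 H each → 2
  1 × F: no H
  Total hydrogens = 17.
Molecular formula: C15H17FN2O5

C15H17FN2O5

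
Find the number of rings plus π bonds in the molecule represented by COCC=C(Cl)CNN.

1

Molecular formula from the SMILES: C5H11ClN2O.
DoU = (2C + 2 + N − H − X)/2 = (2·5 + 2 + 2 − 11 − 1)/2 = 2/2 = 1.
(Structurally: 0 ring(s) + 1 π bond(s) = 1.)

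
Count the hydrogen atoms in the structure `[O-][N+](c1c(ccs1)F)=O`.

2

Hydrogens are implicit in SMILES; fill each atom to its normal valence:
  2 × C (aromatic): 1 H each → 2
  2 × C (aromatic): no H
  1 × F: no H
  1 × N (charge +1): no H
  1 × O: no H
  1 × O (charge -1): no H
  1 × S (aromatic): no H
  Total hydrogens = 2.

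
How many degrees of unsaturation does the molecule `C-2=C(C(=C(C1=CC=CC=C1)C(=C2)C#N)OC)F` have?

10

Molecular formula from the SMILES: C14H10FNO.
DoU = (2C + 2 + N − H − X)/2 = (2·14 + 2 + 1 − 10 − 1)/2 = 20/2 = 10.
(Structurally: 2 ring(s) + 8 π bond(s) = 10.)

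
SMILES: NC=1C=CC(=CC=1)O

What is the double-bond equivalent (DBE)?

4

Molecular formula from the SMILES: C6H7NO.
DoU = (2C + 2 + N − H − X)/2 = (2·6 + 2 + 1 − 7 − 0)/2 = 8/2 = 4.
(Structurally: 1 ring(s) + 3 π bond(s) = 4.)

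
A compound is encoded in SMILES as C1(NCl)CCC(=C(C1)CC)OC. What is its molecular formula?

C9H16ClNO

Heavy atoms from the SMILES: 9 C, 1 Cl, 1 N, 1 O.
Implicit hydrogens by atom environment:
  4 × C: 2 H each → 8
  2 × C: 3 H each → 6
  2 × C: no H
  1 × C: 1 H
  1 × Cl: no H
  1 × N: 1 H
  1 × O: no H
  Total hydrogens = 16.
Molecular formula: C9H16ClNO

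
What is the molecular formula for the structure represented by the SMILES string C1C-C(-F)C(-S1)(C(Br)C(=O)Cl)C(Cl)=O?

Heavy atoms from the SMILES: 1 Br, 7 C, 2 Cl, 1 F, 2 O, 1 S.
Implicit hydrogens by atom environment:
  3 × C: no H
  2 × C: 2 H each → 4
  2 × C: 1 H each → 2
  2 × Cl: no H
  2 × O: no H
  1 × Br: no H
  1 × F: no H
  1 × S: no H
  Total hydrogens = 6.
Molecular formula: C7H6BrCl2FO2S

C7H6BrCl2FO2S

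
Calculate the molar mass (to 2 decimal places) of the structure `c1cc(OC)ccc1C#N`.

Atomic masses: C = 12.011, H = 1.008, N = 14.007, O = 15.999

Molecular formula: C8H7NO.
M = 8×12.011 + 7×1.008 + 1×14.007 + 1×15.999 = 133.15 g/mol.

133.15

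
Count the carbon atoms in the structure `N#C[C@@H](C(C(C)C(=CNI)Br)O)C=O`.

The symbol for carbon appears 8 times in the SMILES.

8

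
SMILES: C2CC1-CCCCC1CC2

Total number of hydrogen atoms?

18

Hydrogens are implicit in SMILES; fill each atom to its normal valence:
  8 × C: 2 H each → 16
  2 × C: 1 H each → 2
  Total hydrogens = 18.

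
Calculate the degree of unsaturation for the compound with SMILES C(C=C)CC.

Molecular formula from the SMILES: C5H10.
DoU = (2C + 2 + N − H − X)/2 = (2·5 + 2 + 0 − 10 − 0)/2 = 2/2 = 1.
(Structurally: 0 ring(s) + 1 π bond(s) = 1.)

1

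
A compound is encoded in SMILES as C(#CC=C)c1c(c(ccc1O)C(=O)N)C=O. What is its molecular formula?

Heavy atoms from the SMILES: 12 C, 1 N, 3 O.
Implicit hydrogens by atom environment:
  4 × C (aromatic): no H
  3 × C: no H
  2 × C (aromatic): 1 H each → 2
  2 × C: 1 H each → 2
  2 × O: no H
  1 × C: 2 H
  1 × N: 2 H
  1 × O: 1 H
  Total hydrogens = 9.
Molecular formula: C12H9NO3

C12H9NO3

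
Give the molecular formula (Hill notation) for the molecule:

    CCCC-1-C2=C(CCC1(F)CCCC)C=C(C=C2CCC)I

Heavy atoms from the SMILES: 20 C, 1 F, 1 I.
Implicit hydrogens by atom environment:
  9 × C: 2 H each → 18
  4 × C (aromatic): no H
  3 × C: 3 H each → 9
  2 × C (aromatic): 1 H each → 2
  1 × C: 1 H
  1 × C: no H
  1 × F: no H
  1 × I: no H
  Total hydrogens = 30.
Molecular formula: C20H30FI

C20H30FI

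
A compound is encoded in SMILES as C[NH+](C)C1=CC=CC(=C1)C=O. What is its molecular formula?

C9H12NO+

Heavy atoms from the SMILES: 9 C, 1 N, 1 O.
Implicit hydrogens by atom environment:
  4 × C (aromatic): 1 H each → 4
  2 × C: 3 H each → 6
  2 × C (aromatic): no H
  1 × C: 1 H
  1 × N (charge +1): 1 H
  1 × O: no H
  Total hydrogens = 12.
Net charge +1.
Molecular formula: C9H12NO+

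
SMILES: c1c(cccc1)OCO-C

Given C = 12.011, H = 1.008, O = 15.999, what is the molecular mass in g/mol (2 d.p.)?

138.17

Molecular formula: C8H10O2.
M = 8×12.011 + 10×1.008 + 2×15.999 = 138.17 g/mol.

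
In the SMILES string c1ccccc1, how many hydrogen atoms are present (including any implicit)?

6

Hydrogens are implicit in SMILES; fill each atom to its normal valence:
  6 × C (aromatic): 1 H each → 6
  Total hydrogens = 6.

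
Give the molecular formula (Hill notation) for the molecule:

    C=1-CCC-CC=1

Heavy atoms from the SMILES: 6 C.
Implicit hydrogens by atom environment:
  4 × C: 2 H each → 8
  2 × C: 1 H each → 2
  Total hydrogens = 10.
Molecular formula: C6H10

C6H10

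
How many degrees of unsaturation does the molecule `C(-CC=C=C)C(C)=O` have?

Molecular formula from the SMILES: C7H10O.
DoU = (2C + 2 + N − H − X)/2 = (2·7 + 2 + 0 − 10 − 0)/2 = 6/2 = 3.
(Structurally: 0 ring(s) + 3 π bond(s) = 3.)

3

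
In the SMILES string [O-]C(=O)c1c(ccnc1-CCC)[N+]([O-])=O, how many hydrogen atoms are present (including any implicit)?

Hydrogens are implicit in SMILES; fill each atom to its normal valence:
  3 × C (aromatic): no H
  2 × C: 2 H each → 4
  2 × C (aromatic): 1 H each → 2
  2 × O: no H
  2 × O (charge -1): no H
  1 × C: 3 H
  1 × C: no H
  1 × N (aromatic): no H
  1 × N (charge +1): no H
  Total hydrogens = 9.

9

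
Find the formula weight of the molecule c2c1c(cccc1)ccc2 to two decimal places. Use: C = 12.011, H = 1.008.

Molecular formula: C10H8.
M = 10×12.011 + 8×1.008 = 128.17 g/mol.

128.17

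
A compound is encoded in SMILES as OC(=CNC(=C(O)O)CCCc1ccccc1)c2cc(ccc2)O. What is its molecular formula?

Heavy atoms from the SMILES: 19 C, 1 N, 4 O.
Implicit hydrogens by atom environment:
  9 × C (aromatic): 1 H each → 9
  4 × O: 1 H each → 4
  3 × C: 2 H each → 6
  3 × C: no H
  3 × C (aromatic): no H
  1 × C: 1 H
  1 × N: 1 H
  Total hydrogens = 21.
Molecular formula: C19H21NO4

C19H21NO4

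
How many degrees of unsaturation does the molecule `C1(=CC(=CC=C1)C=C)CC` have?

5

Molecular formula from the SMILES: C10H12.
DoU = (2C + 2 + N − H − X)/2 = (2·10 + 2 + 0 − 12 − 0)/2 = 10/2 = 5.
(Structurally: 1 ring(s) + 4 π bond(s) = 5.)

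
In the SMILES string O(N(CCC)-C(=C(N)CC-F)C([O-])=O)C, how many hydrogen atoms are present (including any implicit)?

16

Hydrogens are implicit in SMILES; fill each atom to its normal valence:
  4 × C: 2 H each → 8
  3 × C: no H
  2 × C: 3 H each → 6
  2 × O: no H
  1 × F: no H
  1 × N: 2 H
  1 × N: no H
  1 × O (charge -1): no H
  Total hydrogens = 16.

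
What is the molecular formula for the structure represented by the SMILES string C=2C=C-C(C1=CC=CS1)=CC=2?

C10H8S

Heavy atoms from the SMILES: 10 C, 1 S.
Implicit hydrogens by atom environment:
  8 × C (aromatic): 1 H each → 8
  2 × C (aromatic): no H
  1 × S (aromatic): no H
  Total hydrogens = 8.
Molecular formula: C10H8S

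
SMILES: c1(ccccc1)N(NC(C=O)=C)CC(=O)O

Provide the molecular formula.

Heavy atoms from the SMILES: 11 C, 2 N, 3 O.
Implicit hydrogens by atom environment:
  5 × C (aromatic): 1 H each → 5
  2 × C: 2 H each → 4
  2 × C: no H
  2 × O: no H
  1 × C: 1 H
  1 × C (aromatic): no H
  1 × N: 1 H
  1 × N: no H
  1 × O: 1 H
  Total hydrogens = 12.
Molecular formula: C11H12N2O3

C11H12N2O3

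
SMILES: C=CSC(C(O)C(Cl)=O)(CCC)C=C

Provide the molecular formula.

C10H15ClO2S

Heavy atoms from the SMILES: 10 C, 1 Cl, 2 O, 1 S.
Implicit hydrogens by atom environment:
  4 × C: 2 H each → 8
  3 × C: 1 H each → 3
  2 × C: no H
  1 × C: 3 H
  1 × Cl: no H
  1 × O: 1 H
  1 × O: no H
  1 × S: no H
  Total hydrogens = 15.
Molecular formula: C10H15ClO2S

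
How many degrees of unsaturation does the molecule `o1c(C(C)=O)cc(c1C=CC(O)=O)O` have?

Molecular formula from the SMILES: C9H8O5.
DoU = (2C + 2 + N − H − X)/2 = (2·9 + 2 + 0 − 8 − 0)/2 = 12/2 = 6.
(Structurally: 1 ring(s) + 5 π bond(s) = 6.)

6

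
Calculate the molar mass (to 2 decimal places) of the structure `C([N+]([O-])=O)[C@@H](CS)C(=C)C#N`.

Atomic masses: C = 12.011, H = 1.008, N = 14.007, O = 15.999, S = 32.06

Molecular formula: C6H8N2O2S.
M = 6×12.011 + 8×1.008 + 2×14.007 + 2×15.999 + 1×32.06 = 172.20 g/mol.

172.20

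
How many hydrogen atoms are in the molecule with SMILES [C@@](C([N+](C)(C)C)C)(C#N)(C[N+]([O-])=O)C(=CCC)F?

21

Hydrogens are implicit in SMILES; fill each atom to its normal valence:
  5 × C: 3 H each → 15
  3 × C: no H
  2 × C: 2 H each → 4
  2 × C: 1 H each → 2
  2 × N (charge +1): no H
  1 × F: no H
  1 × N: no H
  1 × O: no H
  1 × O (charge -1): no H
  Total hydrogens = 21.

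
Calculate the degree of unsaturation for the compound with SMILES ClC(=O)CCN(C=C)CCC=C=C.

Molecular formula from the SMILES: C10H14ClNO.
DoU = (2C + 2 + N − H − X)/2 = (2·10 + 2 + 1 − 14 − 1)/2 = 8/2 = 4.
(Structurally: 0 ring(s) + 4 π bond(s) = 4.)

4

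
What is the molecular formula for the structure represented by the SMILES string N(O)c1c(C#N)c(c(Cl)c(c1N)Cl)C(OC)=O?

Heavy atoms from the SMILES: 9 C, 2 Cl, 3 N, 3 O.
Implicit hydrogens by atom environment:
  6 × C (aromatic): no H
  2 × C: no H
  2 × Cl: no H
  2 × O: no H
  1 × C: 3 H
  1 × N: 2 H
  1 × N: 1 H
  1 × N: no H
  1 × O: 1 H
  Total hydrogens = 7.
Molecular formula: C9H7Cl2N3O3

C9H7Cl2N3O3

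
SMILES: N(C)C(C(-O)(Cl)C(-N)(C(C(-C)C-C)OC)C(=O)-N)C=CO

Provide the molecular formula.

Heavy atoms from the SMILES: 13 C, 1 Cl, 3 N, 4 O.
Implicit hydrogens by atom environment:
  5 × C: 1 H each → 5
  4 × C: 3 H each → 12
  3 × C: no H
  2 × N: 2 H each → 4
  2 × O: 1 H each → 2
  2 × O: no H
  1 × C: 2 H
  1 × Cl: no H
  1 × N: 1 H
  Total hydrogens = 26.
Molecular formula: C13H26ClN3O4

C13H26ClN3O4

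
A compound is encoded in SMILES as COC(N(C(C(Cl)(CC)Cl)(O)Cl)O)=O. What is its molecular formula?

C6H10Cl3NO4

Heavy atoms from the SMILES: 6 C, 3 Cl, 1 N, 4 O.
Implicit hydrogens by atom environment:
  3 × C: no H
  3 × Cl: no H
  2 × C: 3 H each → 6
  2 × O: 1 H each → 2
  2 × O: no H
  1 × C: 2 H
  1 × N: no H
  Total hydrogens = 10.
Molecular formula: C6H10Cl3NO4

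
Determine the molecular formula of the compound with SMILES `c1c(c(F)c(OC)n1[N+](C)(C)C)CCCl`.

C10H17ClFN2O+

Heavy atoms from the SMILES: 10 C, 1 Cl, 1 F, 2 N, 1 O.
Implicit hydrogens by atom environment:
  4 × C: 3 H each → 12
  3 × C (aromatic): no H
  2 × C: 2 H each → 4
  1 × C (aromatic): 1 H
  1 × Cl: no H
  1 × F: no H
  1 × N (aromatic): no H
  1 × N (charge +1): no H
  1 × O: no H
  Total hydrogens = 17.
Net charge +1.
Molecular formula: C10H17ClFN2O+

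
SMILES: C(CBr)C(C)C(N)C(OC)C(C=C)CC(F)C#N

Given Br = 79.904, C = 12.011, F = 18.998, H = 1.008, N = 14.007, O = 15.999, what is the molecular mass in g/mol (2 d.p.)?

321.23

Molecular formula: C13H22BrFN2O.
M = 1×79.904 + 13×12.011 + 1×18.998 + 22×1.008 + 2×14.007 + 1×15.999 = 321.23 g/mol.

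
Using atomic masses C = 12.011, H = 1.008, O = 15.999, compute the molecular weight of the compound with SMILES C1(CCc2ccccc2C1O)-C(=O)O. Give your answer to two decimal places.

Molecular formula: C11H12O3.
M = 11×12.011 + 12×1.008 + 3×15.999 = 192.21 g/mol.

192.21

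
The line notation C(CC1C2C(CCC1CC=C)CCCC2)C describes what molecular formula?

Heavy atoms from the SMILES: 16 C.
Implicit hydrogens by atom environment:
  10 × C: 2 H each → 20
  5 × C: 1 H each → 5
  1 × C: 3 H
  Total hydrogens = 28.
Molecular formula: C16H28

C16H28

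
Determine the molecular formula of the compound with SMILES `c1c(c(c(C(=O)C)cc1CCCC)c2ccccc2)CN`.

Heavy atoms from the SMILES: 19 C, 1 N, 1 O.
Implicit hydrogens by atom environment:
  7 × C (aromatic): 1 H each → 7
  5 × C (aromatic): no H
  4 × C: 2 H each → 8
  2 × C: 3 H each → 6
  1 × C: no H
  1 × N: 2 H
  1 × O: no H
  Total hydrogens = 23.
Molecular formula: C19H23NO

C19H23NO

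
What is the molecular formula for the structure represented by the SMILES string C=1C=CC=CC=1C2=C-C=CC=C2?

Heavy atoms from the SMILES: 12 C.
Implicit hydrogens by atom environment:
  10 × C (aromatic): 1 H each → 10
  2 × C (aromatic): no H
  Total hydrogens = 10.
Molecular formula: C12H10

C12H10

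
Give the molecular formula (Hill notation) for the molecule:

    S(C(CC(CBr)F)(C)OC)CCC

C9H18BrFOS

Heavy atoms from the SMILES: 1 Br, 9 C, 1 F, 1 O, 1 S.
Implicit hydrogens by atom environment:
  4 × C: 2 H each → 8
  3 × C: 3 H each → 9
  1 × Br: no H
  1 × C: 1 H
  1 × C: no H
  1 × F: no H
  1 × O: no H
  1 × S: no H
  Total hydrogens = 18.
Molecular formula: C9H18BrFOS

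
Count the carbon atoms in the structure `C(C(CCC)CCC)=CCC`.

11

The symbol for carbon appears 11 times in the SMILES.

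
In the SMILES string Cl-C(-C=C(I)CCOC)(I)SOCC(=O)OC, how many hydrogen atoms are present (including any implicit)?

13

Hydrogens are implicit in SMILES; fill each atom to its normal valence:
  4 × O: no H
  3 × C: 2 H each → 6
  3 × C: no H
  2 × C: 3 H each → 6
  2 × I: no H
  1 × C: 1 H
  1 × Cl: no H
  1 × S: no H
  Total hydrogens = 13.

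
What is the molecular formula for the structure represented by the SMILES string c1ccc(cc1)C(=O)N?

Heavy atoms from the SMILES: 7 C, 1 N, 1 O.
Implicit hydrogens by atom environment:
  5 × C (aromatic): 1 H each → 5
  1 × C (aromatic): no H
  1 × C: no H
  1 × N: 2 H
  1 × O: no H
  Total hydrogens = 7.
Molecular formula: C7H7NO

C7H7NO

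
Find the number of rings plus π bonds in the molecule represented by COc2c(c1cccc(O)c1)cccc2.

8

Molecular formula from the SMILES: C13H12O2.
DoU = (2C + 2 + N − H − X)/2 = (2·13 + 2 + 0 − 12 − 0)/2 = 16/2 = 8.
(Structurally: 2 ring(s) + 6 π bond(s) = 8.)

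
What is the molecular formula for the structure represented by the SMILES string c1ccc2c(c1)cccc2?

Heavy atoms from the SMILES: 10 C.
Implicit hydrogens by atom environment:
  8 × C (aromatic): 1 H each → 8
  2 × C (aromatic): no H
  Total hydrogens = 8.
Molecular formula: C10H8

C10H8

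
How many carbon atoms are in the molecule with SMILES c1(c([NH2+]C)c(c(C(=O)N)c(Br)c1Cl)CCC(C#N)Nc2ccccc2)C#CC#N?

21

The symbol for carbon appears 21 times in the SMILES. Lowercase c denotes aromatic carbon and counts toward C.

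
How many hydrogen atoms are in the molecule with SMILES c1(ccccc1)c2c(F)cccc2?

9

Hydrogens are implicit in SMILES; fill each atom to its normal valence:
  9 × C (aromatic): 1 H each → 9
  3 × C (aromatic): no H
  1 × F: no H
  Total hydrogens = 9.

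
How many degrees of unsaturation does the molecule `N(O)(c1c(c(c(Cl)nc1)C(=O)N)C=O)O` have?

Molecular formula from the SMILES: C7H6ClN3O4.
DoU = (2C + 2 + N − H − X)/2 = (2·7 + 2 + 3 − 6 − 1)/2 = 12/2 = 6.
(Structurally: 1 ring(s) + 5 π bond(s) = 6.)

6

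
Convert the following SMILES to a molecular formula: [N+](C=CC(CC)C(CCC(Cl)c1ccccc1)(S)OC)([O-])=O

C16H22ClNO3S

Heavy atoms from the SMILES: 16 C, 1 Cl, 1 N, 3 O, 1 S.
Implicit hydrogens by atom environment:
  5 × C (aromatic): 1 H each → 5
  4 × C: 1 H each → 4
  3 × C: 2 H each → 6
  2 × C: 3 H each → 6
  2 × O: no H
  1 × C: no H
  1 × C (aromatic): no H
  1 × Cl: no H
  1 × N (charge +1): no H
  1 × O (charge -1): no H
  1 × S: 1 H
  Total hydrogens = 22.
Molecular formula: C16H22ClNO3S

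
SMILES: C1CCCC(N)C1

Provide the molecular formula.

Heavy atoms from the SMILES: 6 C, 1 N.
Implicit hydrogens by atom environment:
  5 × C: 2 H each → 10
  1 × C: 1 H
  1 × N: 2 H
  Total hydrogens = 13.
Molecular formula: C6H13N

C6H13N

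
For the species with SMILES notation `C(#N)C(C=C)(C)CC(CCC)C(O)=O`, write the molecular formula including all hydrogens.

C11H17NO2

Heavy atoms from the SMILES: 11 C, 1 N, 2 O.
Implicit hydrogens by atom environment:
  4 × C: 2 H each → 8
  3 × C: no H
  2 × C: 3 H each → 6
  2 × C: 1 H each → 2
  1 × N: no H
  1 × O: 1 H
  1 × O: no H
  Total hydrogens = 17.
Molecular formula: C11H17NO2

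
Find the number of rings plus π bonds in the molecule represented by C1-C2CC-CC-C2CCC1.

Molecular formula from the SMILES: C10H18.
DoU = (2C + 2 + N − H − X)/2 = (2·10 + 2 + 0 − 18 − 0)/2 = 4/2 = 2.
(Structurally: 2 ring(s) + 0 π bond(s) = 2.)

2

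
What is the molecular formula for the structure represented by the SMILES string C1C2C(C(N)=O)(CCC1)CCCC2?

C11H19NO

Heavy atoms from the SMILES: 11 C, 1 N, 1 O.
Implicit hydrogens by atom environment:
  8 × C: 2 H each → 16
  2 × C: no H
  1 × C: 1 H
  1 × N: 2 H
  1 × O: no H
  Total hydrogens = 19.
Molecular formula: C11H19NO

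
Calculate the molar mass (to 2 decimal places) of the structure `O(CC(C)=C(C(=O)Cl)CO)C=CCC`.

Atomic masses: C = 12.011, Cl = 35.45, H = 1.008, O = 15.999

Molecular formula: C10H15ClO3.
M = 10×12.011 + 1×35.45 + 15×1.008 + 3×15.999 = 218.68 g/mol.

218.68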